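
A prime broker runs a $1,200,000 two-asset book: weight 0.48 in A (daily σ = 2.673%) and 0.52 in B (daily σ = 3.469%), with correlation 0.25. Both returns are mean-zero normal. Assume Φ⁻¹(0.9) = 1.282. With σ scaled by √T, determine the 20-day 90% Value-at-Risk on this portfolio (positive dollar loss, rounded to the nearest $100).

σ_p = √(0.48²·2.673² + 0.52²·3.469² + 2·0.25·0.48·0.52·2.673·3.469) = 2.461%.
σ_{20d} = 2.461% × √20 = 11.006%.
VaR = 1.282 × 11.006% = 14.110%; on $1,200,000 that is $169,320.

$169,300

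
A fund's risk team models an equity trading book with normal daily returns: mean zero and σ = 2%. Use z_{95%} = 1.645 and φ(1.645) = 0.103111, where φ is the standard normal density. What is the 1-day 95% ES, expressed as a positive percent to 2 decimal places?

4.12%

Tail multiplier: φ(z)/(1−α) = 0.103111 / 0.05 = 2.062.
ES = 2% × 2.062 = 4.124%.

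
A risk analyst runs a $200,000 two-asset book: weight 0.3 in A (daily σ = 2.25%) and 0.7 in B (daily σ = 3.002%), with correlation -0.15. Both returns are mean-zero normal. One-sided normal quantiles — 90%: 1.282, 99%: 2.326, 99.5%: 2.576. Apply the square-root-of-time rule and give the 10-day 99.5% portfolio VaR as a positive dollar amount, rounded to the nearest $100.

$34,400

σ_p = √(0.3²·2.25² + 0.7²·3.002² + 2·-0.15·0.3·0.7·2.25·3.002) = 2.109%.
σ_{10d} = 2.109% × √10 = 6.669%.
VaR = 2.576 × 6.669% = 17.179%; on $200,000 that is $34,358.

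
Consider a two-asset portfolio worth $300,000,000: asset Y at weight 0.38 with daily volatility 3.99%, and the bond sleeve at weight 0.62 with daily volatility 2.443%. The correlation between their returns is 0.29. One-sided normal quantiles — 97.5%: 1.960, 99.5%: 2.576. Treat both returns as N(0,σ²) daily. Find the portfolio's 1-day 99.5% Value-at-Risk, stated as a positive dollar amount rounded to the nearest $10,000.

$18,810,000

σ_p² = 0.38²·3.99² + 0.62²·2.443² + 2·0.29·0.38·0.62·3.99·2.443 = 5.9250 (%²).
σ_p = √5.9250 = 2.434%.
VaR = 2.576 × 2.434% = 6.270%; on $300,000,000 that is $18,810,000.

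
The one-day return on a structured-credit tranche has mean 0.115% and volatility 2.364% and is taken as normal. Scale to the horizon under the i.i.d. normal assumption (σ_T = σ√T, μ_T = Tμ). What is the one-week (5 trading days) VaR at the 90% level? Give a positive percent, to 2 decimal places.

6.20%

At 90%, z = 1.282.
σ_{5d} = 2.364% × √5 = 5.286%; μ_{5d} = 5 × 0.115% = 0.575%.
VaR = −(0.575%) + 1.282 × 5.286% = 6.202%.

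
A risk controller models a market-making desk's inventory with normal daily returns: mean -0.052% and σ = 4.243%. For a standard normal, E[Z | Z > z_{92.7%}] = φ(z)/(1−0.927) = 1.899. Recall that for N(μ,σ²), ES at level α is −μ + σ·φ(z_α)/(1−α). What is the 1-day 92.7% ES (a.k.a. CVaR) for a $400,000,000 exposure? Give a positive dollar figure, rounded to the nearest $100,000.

$32,400,000

ES = −(-0.052%) + 4.243% × 1.899 = 8.109%.
On $400,000,000: 0.08109 × $400,000,000 = $32,436,000.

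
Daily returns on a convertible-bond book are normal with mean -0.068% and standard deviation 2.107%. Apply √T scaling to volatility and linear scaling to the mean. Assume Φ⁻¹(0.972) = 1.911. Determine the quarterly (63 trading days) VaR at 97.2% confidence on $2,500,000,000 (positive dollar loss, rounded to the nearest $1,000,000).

σ_{63d} = 2.107% × √63 = 16.724%; μ_{63d} = 63 × -0.068% = -4.284%.
VaR = −(-4.284%) + 1.911 × 16.724% = 36.244%.
On $2,500,000,000: 0.36244 × $2,500,000,000 = $906,100,000.

$906,000,000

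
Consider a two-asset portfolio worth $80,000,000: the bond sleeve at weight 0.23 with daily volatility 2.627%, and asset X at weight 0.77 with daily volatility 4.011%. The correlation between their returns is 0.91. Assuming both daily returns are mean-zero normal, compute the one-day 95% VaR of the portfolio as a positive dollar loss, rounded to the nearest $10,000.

$4,800,000

σ_p² = 0.23²·2.627² + 0.77²·4.011² + 2·0.91·0.23·0.77·2.627·4.011 = 13.3000 (%²).
σ_p = √13.3000 = 3.647%.
At 95%, z = 1.645.
VaR = 1.645 × 3.647% = 5.999%; on $80,000,000 that is $4,799,200.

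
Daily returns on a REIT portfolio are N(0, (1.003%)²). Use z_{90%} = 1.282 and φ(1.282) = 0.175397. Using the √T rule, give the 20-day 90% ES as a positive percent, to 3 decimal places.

σ_{20d} = 1.003% × √20 = 4.486%.
ES multiplier = φ(z)/(1−α) = 0.175397/0.1 = 1.754.
ES = 4.486% × 1.754 = 7.868%.

7.868%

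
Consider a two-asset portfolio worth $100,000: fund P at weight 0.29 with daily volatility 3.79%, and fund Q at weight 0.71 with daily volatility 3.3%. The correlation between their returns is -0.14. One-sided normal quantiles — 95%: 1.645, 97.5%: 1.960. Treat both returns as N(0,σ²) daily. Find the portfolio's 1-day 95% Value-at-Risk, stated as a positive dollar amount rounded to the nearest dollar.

$4,022

σ_p² = 0.29²·3.79² + 0.71²·3.3² + 2·-0.14·0.29·0.71·3.79·3.3 = 5.9766 (%²).
σ_p = √5.9766 = 2.445%.
VaR = 1.645 × 2.445% = 4.022%; on $100,000 that is $4,022.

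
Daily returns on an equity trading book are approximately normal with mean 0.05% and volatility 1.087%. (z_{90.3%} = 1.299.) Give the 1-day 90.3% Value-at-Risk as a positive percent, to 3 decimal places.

VaR = −μ + z·σ = −(0.05%) + 1.299 × 1.087% = 1.362%.

1.362%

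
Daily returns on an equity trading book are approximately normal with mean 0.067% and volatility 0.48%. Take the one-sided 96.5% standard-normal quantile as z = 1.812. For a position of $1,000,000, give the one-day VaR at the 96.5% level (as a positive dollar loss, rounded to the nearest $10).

$8,030

VaR = −μ + z·σ = −(0.067%) + 1.812 × 0.48% = 0.803%.
On $1,000,000: 0.00803 × $1,000,000 = $8,030.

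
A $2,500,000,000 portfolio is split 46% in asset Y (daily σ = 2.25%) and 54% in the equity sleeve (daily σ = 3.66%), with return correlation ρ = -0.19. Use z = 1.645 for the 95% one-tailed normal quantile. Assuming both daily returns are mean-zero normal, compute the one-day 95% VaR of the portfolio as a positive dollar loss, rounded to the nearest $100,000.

σ_p² = 0.46²·2.25² + 0.54²·3.66² + 2·-0.19·0.46·0.54·2.25·3.66 = 4.2001 (%²).
σ_p = √4.2001 = 2.049%.
VaR = 1.645 × 2.049% = 3.371%; on $2,500,000,000 that is $84,275,000.

$84,300,000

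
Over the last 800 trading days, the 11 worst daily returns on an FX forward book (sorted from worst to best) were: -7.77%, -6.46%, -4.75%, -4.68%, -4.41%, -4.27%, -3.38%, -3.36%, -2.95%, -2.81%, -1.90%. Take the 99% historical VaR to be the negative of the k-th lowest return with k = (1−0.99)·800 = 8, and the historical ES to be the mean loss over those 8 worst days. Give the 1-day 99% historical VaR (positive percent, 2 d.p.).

3.36%

k = 8; the 8th lowest return is -3.36%, so VaR = 3.36%.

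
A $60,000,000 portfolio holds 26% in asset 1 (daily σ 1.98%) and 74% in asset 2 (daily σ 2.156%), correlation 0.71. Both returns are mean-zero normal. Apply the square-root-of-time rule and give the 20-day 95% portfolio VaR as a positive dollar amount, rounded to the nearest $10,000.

σ_p = √(0.26²·1.98² + 0.74²·2.156² + 2·0.71·0.26·0.74·1.98·2.156) = 1.994%.
σ_{20d} = 1.994% × √20 = 8.917%.
z(95%) = 1.645.
VaR = 1.645 × 8.917% = 14.668%; on $60,000,000 that is $8,800,800.

$8,800,000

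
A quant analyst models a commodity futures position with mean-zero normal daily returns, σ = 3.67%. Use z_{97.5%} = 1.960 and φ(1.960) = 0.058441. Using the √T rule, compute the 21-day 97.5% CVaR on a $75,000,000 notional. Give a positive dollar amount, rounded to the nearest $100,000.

σ_{21d} = 3.67% × √21 = 16.818%.
ES multiplier = φ(z)/(1−α) = 0.058441/0.025 = 2.338.
ES = 16.818% × 2.338 = 39.320%; on $75,000,000: $29,490,000.

$29,500,000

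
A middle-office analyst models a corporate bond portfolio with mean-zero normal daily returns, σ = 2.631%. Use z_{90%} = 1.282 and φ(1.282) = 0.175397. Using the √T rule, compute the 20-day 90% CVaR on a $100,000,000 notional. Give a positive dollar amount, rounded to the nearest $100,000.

$20,600,000

σ_{20d} = 2.631% × √20 = 11.766%.
ES multiplier = φ(z)/(1−α) = 0.175397/0.1 = 1.754.
ES = 11.766% × 1.754 = 20.638%; on $100,000,000: $20,638,000.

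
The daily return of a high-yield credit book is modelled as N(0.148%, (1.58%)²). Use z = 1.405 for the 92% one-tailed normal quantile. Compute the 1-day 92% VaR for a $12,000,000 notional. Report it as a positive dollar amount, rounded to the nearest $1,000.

VaR = −μ + z·σ = −(0.148%) + 1.405 × 1.58% = 2.072%.
On $12,000,000: 0.02072 × $12,000,000 = $248,640.

$249,000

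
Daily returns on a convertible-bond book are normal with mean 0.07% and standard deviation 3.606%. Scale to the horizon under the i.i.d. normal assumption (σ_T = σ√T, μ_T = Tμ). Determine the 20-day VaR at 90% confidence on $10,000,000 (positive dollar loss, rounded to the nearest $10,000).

$1,930,000

At 90%, z = 1.282.
σ_{20d} = 3.606% × √20 = 16.127%; μ_{20d} = 20 × 0.07% = 1.400%.
VaR = −(1.400%) + 1.282 × 16.127% = 19.275%.
On $10,000,000: 0.19275 × $10,000,000 = $1,927,500.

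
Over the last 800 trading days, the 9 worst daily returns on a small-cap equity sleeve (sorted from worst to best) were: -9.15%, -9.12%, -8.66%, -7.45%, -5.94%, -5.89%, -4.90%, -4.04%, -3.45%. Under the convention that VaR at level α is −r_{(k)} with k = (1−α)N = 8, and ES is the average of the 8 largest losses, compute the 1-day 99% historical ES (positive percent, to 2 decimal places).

The 8 worst returns sum to -55.15%.
ES = −(-55.15%) / 8 = 6.89375% ≈ 6.89%.

6.89%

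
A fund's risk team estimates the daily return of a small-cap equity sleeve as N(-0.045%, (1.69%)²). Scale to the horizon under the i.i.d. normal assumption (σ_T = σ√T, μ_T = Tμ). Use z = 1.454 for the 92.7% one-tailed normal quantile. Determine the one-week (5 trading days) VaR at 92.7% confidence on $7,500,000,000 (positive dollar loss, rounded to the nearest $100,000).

σ_{5d} = 1.69% × √5 = 3.779%; μ_{5d} = 5 × -0.045% = -0.225%.
VaR = −(-0.225%) + 1.454 × 3.779% = 5.720%.
On $7,500,000,000: 0.05720 × $7,500,000,000 = $429,000,000.

$429,000,000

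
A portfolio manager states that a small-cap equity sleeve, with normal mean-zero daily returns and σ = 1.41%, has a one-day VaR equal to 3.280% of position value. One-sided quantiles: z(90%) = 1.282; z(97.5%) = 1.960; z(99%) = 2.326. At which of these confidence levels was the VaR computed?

Implied z = VaR/σ = 3.280 / 1.41 = 2.326.
This matches z(99%) = 2.326.

99%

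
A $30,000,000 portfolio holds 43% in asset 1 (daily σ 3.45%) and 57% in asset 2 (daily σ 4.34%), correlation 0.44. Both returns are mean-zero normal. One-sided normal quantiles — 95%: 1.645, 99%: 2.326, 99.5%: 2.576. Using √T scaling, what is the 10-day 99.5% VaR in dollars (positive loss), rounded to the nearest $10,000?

σ_p = √(0.43²·3.45² + 0.57²·4.34² + 2·0.44·0.43·0.57·3.45·4.34) = 3.399%.
σ_{10d} = 3.399% × √10 = 10.749%.
VaR = 2.576 × 10.749% = 27.689%; on $30,000,000 that is $8,306,700.

$8,310,000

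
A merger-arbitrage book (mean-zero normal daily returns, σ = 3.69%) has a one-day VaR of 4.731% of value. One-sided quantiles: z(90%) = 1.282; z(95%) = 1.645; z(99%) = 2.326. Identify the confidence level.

90%

Implied z = VaR/σ = 4.731 / 3.69 = 1.282.
This matches z(90%) = 1.282.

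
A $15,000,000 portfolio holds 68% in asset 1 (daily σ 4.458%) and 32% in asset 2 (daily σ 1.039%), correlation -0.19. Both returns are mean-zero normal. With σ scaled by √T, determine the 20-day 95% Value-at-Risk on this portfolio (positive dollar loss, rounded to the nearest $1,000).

σ_p = √(0.68²·4.458² + 0.32²·1.039² + 2·-0.19·0.68·0.32·4.458·1.039) = 2.986%.
σ_{20d} = 2.986% × √20 = 13.354%.
z(95%) = 1.645.
VaR = 1.645 × 13.354% = 21.967%; on $15,000,000 that is $3,295,050.

$3,295,000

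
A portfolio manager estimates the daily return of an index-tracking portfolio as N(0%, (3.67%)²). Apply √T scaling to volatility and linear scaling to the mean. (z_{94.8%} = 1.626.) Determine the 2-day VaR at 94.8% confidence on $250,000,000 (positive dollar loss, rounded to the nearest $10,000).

$21,100,000

σ_{2d} = 3.67% × √2 = 5.190%.
VaR = 1.626 × 5.190% = 8.439%.
On $250,000,000: 0.08439 × $250,000,000 = $21,097,500.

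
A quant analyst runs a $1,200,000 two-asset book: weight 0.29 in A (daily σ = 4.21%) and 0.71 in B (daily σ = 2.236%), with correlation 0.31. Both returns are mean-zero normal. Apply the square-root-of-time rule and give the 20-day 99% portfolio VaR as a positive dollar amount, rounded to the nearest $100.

σ_p = √(0.29²·4.21² + 0.71²·2.236² + 2·0.31·0.29·0.71·4.21·2.236) = 2.283%.
σ_{20d} = 2.283% × √20 = 10.210%.
z(99%) = 2.326.
VaR = 2.326 × 10.210% = 23.748%; on $1,200,000 that is $284,976.

$285,000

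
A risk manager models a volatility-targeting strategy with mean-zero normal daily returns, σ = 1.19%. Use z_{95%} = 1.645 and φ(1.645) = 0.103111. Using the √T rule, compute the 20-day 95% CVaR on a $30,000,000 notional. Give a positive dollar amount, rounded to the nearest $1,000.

σ_{20d} = 1.19% × √20 = 5.322%.
ES multiplier = φ(z)/(1−α) = 0.103111/0.05 = 2.062.
ES = 5.322% × 2.062 = 10.974%; on $30,000,000: $3,292,200.

$3,292,000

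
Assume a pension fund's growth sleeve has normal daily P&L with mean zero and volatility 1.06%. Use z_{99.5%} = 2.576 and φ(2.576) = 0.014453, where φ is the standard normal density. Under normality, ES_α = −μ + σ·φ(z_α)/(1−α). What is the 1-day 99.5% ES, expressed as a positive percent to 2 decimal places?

3.06%

Tail multiplier: φ(z)/(1−α) = 0.014453 / 0.005 = 2.891.
ES = 1.06% × 2.891 = 3.064%.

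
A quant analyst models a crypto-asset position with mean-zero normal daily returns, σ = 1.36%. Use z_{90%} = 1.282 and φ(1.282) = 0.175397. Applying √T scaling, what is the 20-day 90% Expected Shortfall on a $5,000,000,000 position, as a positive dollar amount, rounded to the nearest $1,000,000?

$533,000,000

σ_{20d} = 1.36% × √20 = 6.082%.
ES multiplier = φ(z)/(1−α) = 0.175397/0.1 = 1.754.
ES = 6.082% × 1.754 = 10.668%; on $5,000,000,000: $533,400,000.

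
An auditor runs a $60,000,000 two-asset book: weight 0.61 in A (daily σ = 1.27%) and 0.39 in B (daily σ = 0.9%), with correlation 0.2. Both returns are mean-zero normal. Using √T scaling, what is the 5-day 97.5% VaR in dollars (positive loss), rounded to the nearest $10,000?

σ_p = √(0.61²·1.27² + 0.39²·0.9² + 2·0.2·0.61·0.39·1.27·0.9) = 0.912%.
σ_{5d} = 0.912% × √5 = 2.039%.
z(97.5%) = 1.960.
VaR = 1.960 × 2.039% = 3.996%; on $60,000,000 that is $2,397,600.

$2,400,000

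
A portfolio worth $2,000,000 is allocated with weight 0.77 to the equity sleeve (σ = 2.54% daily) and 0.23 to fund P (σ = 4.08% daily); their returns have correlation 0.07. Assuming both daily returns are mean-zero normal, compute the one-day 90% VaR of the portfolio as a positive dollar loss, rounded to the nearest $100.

σ_p² = 0.77²·2.54² + 0.23²·4.08² + 2·0.07·0.77·0.23·2.54·4.08 = 4.9627 (%²).
σ_p = √4.9627 = 2.228%.
At 90%, z = 1.282.
VaR = 1.282 × 2.228% = 2.856%; on $2,000,000 that is $57,120.

$57,100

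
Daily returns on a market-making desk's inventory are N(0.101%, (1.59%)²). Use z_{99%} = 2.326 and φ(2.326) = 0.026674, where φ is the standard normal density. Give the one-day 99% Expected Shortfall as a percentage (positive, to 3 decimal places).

4.140%

Tail multiplier: φ(z)/(1−α) = 0.026674 / 0.01 = 2.667.
ES = −(0.101%) + 1.59% × 2.667 = 4.140%.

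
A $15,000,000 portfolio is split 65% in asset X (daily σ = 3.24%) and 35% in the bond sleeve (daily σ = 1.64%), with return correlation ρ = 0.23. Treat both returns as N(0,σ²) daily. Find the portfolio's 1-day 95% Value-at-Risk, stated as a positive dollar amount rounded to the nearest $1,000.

σ_p² = 0.65²·3.24² + 0.35²·1.64² + 2·0.23·0.65·0.35·3.24·1.64 = 5.3208 (%²).
σ_p = √5.3208 = 2.307%.
At 95%, z = 1.645.
VaR = 1.645 × 2.307% = 3.795%; on $15,000,000 that is $569,250.

$569,000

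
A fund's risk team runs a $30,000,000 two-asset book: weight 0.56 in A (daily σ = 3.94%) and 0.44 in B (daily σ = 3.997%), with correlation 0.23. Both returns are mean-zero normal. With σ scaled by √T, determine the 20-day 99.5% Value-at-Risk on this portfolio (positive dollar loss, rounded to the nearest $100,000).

$10,800,000

σ_p = √(0.56²·3.94² + 0.44²·3.997² + 2·0.23·0.56·0.44·3.94·3.997) = 3.122%.
σ_{20d} = 3.122% × √20 = 13.962%.
z(99.5%) = 2.576.
VaR = 2.576 × 13.962% = 35.966%; on $30,000,000 that is $10,789,800.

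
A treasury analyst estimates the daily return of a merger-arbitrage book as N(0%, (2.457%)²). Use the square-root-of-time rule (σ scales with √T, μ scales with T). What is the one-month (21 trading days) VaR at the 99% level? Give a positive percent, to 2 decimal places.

At 99%, z = 2.326.
σ_{21d} = 2.457% × √21 = 11.259%.
VaR = 2.326 × 11.259% = 26.188%.

26.19%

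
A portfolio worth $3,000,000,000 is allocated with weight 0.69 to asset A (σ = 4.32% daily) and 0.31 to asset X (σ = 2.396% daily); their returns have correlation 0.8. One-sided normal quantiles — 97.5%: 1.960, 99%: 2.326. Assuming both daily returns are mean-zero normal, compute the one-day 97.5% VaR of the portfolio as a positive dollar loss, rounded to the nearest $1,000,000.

$212,000,000

σ_p² = 0.69²·4.32² + 0.31²·2.396² + 2·0.8·0.69·0.31·4.32·2.396 = 12.9793 (%²).
σ_p = √12.9793 = 3.603%.
VaR = 1.960 × 3.603% = 7.062%; on $3,000,000,000 that is $211,860,000.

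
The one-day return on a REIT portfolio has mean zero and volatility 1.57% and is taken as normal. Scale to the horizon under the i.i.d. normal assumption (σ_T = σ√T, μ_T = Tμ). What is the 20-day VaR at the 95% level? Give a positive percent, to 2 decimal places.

At 95%, z = 1.645.
σ_{20d} = 1.57% × √20 = 7.021%.
VaR = 1.645 × 7.021% = 11.550%.

11.55%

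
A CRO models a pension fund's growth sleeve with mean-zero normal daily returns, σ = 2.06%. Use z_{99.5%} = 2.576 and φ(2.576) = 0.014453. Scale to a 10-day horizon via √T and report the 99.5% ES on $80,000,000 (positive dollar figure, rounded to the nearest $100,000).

σ_{10d} = 2.06% × √10 = 6.514%.
ES multiplier = φ(z)/(1−α) = 0.014453/0.005 = 2.891.
ES = 6.514% × 2.891 = 18.832%; on $80,000,000: $15,065,600.

$15,100,000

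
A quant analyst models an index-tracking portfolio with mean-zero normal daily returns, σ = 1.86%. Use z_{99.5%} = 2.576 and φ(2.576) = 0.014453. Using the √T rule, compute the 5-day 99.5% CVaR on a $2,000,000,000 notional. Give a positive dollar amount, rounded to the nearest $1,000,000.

$240,000,000

σ_{5d} = 1.86% × √5 = 4.159%.
ES multiplier = φ(z)/(1−α) = 0.014453/0.005 = 2.891.
ES = 4.159% × 2.891 = 12.024%; on $2,000,000,000: $240,480,000.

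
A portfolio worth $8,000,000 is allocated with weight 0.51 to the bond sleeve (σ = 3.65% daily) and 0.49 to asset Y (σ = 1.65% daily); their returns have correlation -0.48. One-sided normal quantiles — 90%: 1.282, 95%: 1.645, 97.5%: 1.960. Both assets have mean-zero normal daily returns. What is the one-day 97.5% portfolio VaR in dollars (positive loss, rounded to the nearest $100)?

σ_p² = 0.51²·3.65² + 0.49²·1.65² + 2·-0.48·0.51·0.49·3.65·1.65 = 2.6740 (%²).
σ_p = √2.6740 = 1.635%.
VaR = 1.960 × 1.635% = 3.205%; on $8,000,000 that is $256,400.

$256,400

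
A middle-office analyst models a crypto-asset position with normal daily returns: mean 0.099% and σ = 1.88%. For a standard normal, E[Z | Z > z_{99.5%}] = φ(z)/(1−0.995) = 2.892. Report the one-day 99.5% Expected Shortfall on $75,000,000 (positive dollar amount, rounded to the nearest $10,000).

ES = −(0.099%) + 1.88% × 2.892 = 5.338%.
On $75,000,000: 0.05338 × $75,000,000 = $4,003,500.

$4,000,000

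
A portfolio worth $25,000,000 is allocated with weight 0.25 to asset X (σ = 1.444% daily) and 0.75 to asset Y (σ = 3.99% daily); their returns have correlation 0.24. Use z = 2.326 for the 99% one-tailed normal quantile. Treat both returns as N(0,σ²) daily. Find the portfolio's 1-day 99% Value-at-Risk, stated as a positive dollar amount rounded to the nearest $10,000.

σ_p² = 0.25²·1.444² + 0.75²·3.99² + 2·0.24·0.25·0.75·1.444·3.99 = 9.6039 (%²).
σ_p = √9.6039 = 3.099%.
VaR = 2.326 × 3.099% = 7.208%; on $25,000,000 that is $1,802,000.

$1,800,000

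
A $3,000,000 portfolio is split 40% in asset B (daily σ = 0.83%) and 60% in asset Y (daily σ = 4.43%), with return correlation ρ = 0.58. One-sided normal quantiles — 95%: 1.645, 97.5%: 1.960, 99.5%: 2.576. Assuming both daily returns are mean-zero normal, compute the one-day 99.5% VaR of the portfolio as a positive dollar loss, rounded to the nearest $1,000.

$221,000

σ_p² = 0.4²·0.83² + 0.6²·4.43² + 2·0.58·0.4·0.6·0.83·4.43 = 8.1988 (%²).
σ_p = √8.1988 = 2.863%.
VaR = 2.576 × 2.863% = 7.375%; on $3,000,000 that is $221,250.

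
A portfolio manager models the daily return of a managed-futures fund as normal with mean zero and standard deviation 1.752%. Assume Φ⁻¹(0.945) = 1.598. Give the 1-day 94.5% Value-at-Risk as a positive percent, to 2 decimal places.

VaR = z·σ = 1.598 × 1.752% = 2.800%.

2.80%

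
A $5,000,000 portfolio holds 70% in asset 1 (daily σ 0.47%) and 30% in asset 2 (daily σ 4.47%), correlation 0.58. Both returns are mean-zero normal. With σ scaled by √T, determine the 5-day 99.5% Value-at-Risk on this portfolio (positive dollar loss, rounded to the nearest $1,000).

$448,000

σ_p = √(0.7²·0.47² + 0.3²·4.47² + 2·0.58·0.7·0.3·0.47·4.47) = 1.555%.
σ_{5d} = 1.555% × √5 = 3.477%.
z(99.5%) = 2.576.
VaR = 2.576 × 3.477% = 8.957%; on $5,000,000 that is $447,850.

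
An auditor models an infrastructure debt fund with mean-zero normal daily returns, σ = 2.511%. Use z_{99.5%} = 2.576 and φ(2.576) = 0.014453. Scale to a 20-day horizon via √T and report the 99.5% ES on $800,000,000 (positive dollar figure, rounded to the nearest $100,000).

σ_{20d} = 2.511% × √20 = 11.230%.
ES multiplier = φ(z)/(1−α) = 0.014453/0.005 = 2.891.
ES = 11.230% × 2.891 = 32.466%; on $800,000,000: $259,728,000.

$259,700,000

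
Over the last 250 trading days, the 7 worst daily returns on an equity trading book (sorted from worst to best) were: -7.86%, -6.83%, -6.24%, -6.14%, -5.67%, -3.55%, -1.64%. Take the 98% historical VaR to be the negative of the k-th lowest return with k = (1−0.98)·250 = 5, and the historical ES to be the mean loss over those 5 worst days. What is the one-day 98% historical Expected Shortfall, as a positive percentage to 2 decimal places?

6.55%

The 5 worst returns sum to -32.74%.
ES = −(-32.74%) / 5 = 6.548% ≈ 6.55%.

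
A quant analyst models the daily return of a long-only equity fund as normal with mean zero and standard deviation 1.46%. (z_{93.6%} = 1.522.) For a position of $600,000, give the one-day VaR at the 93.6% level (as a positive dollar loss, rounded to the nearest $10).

$13,330

VaR = z·σ = 1.522 × 1.46% = 2.222%.
On $600,000: 0.02222 × $600,000 = $13,332.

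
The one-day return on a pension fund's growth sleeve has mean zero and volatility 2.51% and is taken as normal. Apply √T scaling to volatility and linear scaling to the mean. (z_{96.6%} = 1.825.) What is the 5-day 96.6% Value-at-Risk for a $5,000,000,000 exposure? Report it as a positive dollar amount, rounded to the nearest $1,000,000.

σ_{5d} = 2.51% × √5 = 5.613%.
VaR = 1.825 × 5.613% = 10.244%.
On $5,000,000,000: 0.10244 × $5,000,000,000 = $512,200,000.

$512,000,000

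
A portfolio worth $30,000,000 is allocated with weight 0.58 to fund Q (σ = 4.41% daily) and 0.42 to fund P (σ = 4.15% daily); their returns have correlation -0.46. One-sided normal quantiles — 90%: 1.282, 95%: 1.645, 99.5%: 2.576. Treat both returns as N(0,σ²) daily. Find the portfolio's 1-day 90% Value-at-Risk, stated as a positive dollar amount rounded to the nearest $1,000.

σ_p² = 0.58²·4.41² + 0.42²·4.15² + 2·-0.46·0.58·0.42·4.41·4.15 = 5.4788 (%²).
σ_p = √5.4788 = 2.341%.
VaR = 1.282 × 2.341% = 3.001%; on $30,000,000 that is $900,300.

$900,000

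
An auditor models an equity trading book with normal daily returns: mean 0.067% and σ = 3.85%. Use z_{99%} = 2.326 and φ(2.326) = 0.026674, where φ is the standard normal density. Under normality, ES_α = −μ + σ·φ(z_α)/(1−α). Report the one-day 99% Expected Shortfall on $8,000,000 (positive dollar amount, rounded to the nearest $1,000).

Tail multiplier: φ(z)/(1−α) = 0.026674 / 0.01 = 2.667.
ES = −(0.067%) + 3.85% × 2.667 = 10.201%.
On $8,000,000: 0.10201 × $8,000,000 = $816,080.

$816,000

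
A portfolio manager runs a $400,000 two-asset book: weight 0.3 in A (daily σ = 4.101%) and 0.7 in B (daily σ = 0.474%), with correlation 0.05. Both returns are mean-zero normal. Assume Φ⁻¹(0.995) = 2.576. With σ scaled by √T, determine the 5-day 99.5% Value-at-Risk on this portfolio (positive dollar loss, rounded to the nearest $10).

σ_p = √(0.3²·4.101² + 0.7²·0.474² + 2·0.05·0.3·0.7·4.101·0.474) = 1.290%.
σ_{5d} = 1.290% × √5 = 2.885%.
VaR = 2.576 × 2.885% = 7.432%; on $400,000 that is $29,728.

$29,730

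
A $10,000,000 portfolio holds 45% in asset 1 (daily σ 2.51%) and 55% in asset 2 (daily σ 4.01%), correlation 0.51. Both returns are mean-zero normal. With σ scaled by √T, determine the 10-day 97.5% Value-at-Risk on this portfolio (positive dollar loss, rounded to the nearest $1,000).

$1,826,000

σ_p = √(0.45²·2.51² + 0.55²·4.01² + 2·0.51·0.45·0.55·2.51·4.01) = 2.946%.
σ_{10d} = 2.946% × √10 = 9.316%.
z(97.5%) = 1.960.
VaR = 1.960 × 9.316% = 18.259%; on $10,000,000 that is $1,825,900.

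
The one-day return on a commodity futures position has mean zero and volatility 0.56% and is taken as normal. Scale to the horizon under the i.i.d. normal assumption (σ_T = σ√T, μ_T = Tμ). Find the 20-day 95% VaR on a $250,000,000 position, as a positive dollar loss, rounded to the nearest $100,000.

$10,300,000

At 95%, z = 1.645.
σ_{20d} = 0.56% × √20 = 2.504%.
VaR = 1.645 × 2.504% = 4.119%.
On $250,000,000: 0.04119 × $250,000,000 = $10,297,500.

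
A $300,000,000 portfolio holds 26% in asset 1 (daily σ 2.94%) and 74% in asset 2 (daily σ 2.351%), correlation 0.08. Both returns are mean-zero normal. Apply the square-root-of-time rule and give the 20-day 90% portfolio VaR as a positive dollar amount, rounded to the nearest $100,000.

$33,600,000

σ_p = √(0.26²·2.94² + 0.74²·2.351² + 2·0.08·0.26·0.74·2.94·2.351) = 1.955%.
σ_{20d} = 1.955% × √20 = 8.743%.
z(90%) = 1.282.
VaR = 1.282 × 8.743% = 11.209%; on $300,000,000 that is $33,627,000.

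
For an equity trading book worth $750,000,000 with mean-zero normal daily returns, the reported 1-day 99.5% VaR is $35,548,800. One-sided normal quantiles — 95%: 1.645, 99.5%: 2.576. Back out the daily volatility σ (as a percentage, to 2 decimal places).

1.84%

VaR as a fraction: $35,548,800 / $750,000,000 = 4.740%.
σ = VaR / z = 4.740% / 2.576 = 1.840%.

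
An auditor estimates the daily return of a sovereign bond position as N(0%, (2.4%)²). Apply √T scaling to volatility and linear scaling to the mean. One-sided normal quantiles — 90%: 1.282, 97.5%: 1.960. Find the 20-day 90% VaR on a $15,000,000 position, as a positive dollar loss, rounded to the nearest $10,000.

$2,060,000

σ_{20d} = 2.4% × √20 = 10.733%.
VaR = 1.282 × 10.733% = 13.760%.
On $15,000,000: 0.13760 × $15,000,000 = $2,064,000.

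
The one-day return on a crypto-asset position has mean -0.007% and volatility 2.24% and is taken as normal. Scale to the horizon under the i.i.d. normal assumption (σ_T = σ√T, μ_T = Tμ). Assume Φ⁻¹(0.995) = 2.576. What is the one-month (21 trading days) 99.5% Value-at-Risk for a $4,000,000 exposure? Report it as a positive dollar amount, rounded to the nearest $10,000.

$1,060,000

σ_{21d} = 2.24% × √21 = 10.265%; μ_{21d} = 21 × -0.007% = -0.147%.
VaR = −(-0.147%) + 2.576 × 10.265% = 26.590%.
On $4,000,000: 0.26590 × $4,000,000 = $1,063,600.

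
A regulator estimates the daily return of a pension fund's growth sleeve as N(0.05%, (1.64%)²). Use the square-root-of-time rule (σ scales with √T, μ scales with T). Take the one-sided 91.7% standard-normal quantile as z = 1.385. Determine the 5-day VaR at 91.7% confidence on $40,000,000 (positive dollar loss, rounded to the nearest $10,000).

σ_{5d} = 1.64% × √5 = 3.667%; μ_{5d} = 5 × 0.05% = 0.250%.
VaR = −(0.250%) + 1.385 × 3.667% = 4.829%.
On $40,000,000: 0.04829 × $40,000,000 = $1,931,600.

$1,930,000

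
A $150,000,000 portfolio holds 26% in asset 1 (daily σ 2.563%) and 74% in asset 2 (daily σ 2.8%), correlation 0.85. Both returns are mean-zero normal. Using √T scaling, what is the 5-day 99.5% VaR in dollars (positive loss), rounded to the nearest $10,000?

$23,000,000

σ_p = √(0.26²·2.563² + 0.74²·2.8² + 2·0.85·0.26·0.74·2.563·2.8) = 2.662%.
σ_{5d} = 2.662% × √5 = 5.952%.
z(99.5%) = 2.576.
VaR = 2.576 × 5.952% = 15.332%; on $150,000,000 that is $22,998,000.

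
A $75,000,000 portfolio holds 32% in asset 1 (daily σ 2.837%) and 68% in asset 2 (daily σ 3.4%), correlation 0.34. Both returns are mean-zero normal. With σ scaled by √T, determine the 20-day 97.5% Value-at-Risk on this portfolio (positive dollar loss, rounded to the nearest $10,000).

σ_p = √(0.32²·2.837² + 0.68²·3.4² + 2·0.34·0.32·0.68·2.837·3.4) = 2.756%.
σ_{20d} = 2.756% × √20 = 12.325%.
z(97.5%) = 1.960.
VaR = 1.960 × 12.325% = 24.157%; on $75,000,000 that is $18,117,750.

$18,120,000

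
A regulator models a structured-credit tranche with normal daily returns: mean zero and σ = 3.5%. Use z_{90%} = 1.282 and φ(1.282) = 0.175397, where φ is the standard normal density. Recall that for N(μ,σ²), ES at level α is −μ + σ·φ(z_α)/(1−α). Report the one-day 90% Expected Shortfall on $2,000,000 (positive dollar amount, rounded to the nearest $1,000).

$123,000

Tail multiplier: φ(z)/(1−α) = 0.175397 / 0.1 = 1.754.
ES = 3.5% × 1.754 = 6.139%.
On $2,000,000: 0.06139 × $2,000,000 = $122,780.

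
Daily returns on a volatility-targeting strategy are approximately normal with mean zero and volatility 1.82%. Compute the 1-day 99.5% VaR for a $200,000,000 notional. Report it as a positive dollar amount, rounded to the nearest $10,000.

At 99.5% one-sided, z = 2.576.
VaR = z·σ = 2.576 × 1.82% = 4.688%.
On $200,000,000: 0.04688 × $200,000,000 = $9,376,000.

$9,380,000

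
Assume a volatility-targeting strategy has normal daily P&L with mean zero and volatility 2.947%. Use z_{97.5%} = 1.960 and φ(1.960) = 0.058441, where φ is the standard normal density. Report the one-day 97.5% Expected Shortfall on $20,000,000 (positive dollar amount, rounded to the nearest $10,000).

Tail multiplier: φ(z)/(1−α) = 0.058441 / 0.025 = 2.338.
ES = 2.947% × 2.338 = 6.890%.
On $20,000,000: 0.06890 × $20,000,000 = $1,378,000.

$1,380,000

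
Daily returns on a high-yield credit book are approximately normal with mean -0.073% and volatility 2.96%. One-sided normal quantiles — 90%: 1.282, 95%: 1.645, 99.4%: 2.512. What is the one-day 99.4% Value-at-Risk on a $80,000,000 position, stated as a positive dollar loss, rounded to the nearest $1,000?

VaR = −μ + z·σ = −(-0.073%) + 2.512 × 2.96% = 7.509%.
On $80,000,000: 0.07509 × $80,000,000 = $6,007,200.

$6,007,000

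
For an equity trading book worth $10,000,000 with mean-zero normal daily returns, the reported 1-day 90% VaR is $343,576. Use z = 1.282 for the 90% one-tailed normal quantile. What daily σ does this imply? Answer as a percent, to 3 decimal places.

VaR as a fraction: $343,576 / $10,000,000 = 3.436%.
σ = VaR / z = 3.436% / 1.282 = 2.680%.

2.680%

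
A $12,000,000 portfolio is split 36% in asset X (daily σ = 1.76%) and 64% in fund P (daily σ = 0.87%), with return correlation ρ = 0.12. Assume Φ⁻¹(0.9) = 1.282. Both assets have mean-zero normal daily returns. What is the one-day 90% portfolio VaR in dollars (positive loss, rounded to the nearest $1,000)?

$137,000

σ_p² = 0.36²·1.76² + 0.64²·0.87² + 2·0.12·0.36·0.64·1.76·0.87 = 0.7961 (%²).
σ_p = √0.7961 = 0.892%.
VaR = 1.282 × 0.892% = 1.144%; on $12,000,000 that is $137,280.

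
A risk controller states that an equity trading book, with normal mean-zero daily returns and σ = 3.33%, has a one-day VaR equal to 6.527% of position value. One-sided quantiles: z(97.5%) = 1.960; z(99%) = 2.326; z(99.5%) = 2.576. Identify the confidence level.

97.5%

Implied z = VaR/σ = 6.527 / 3.33 = 1.960.
This matches z(97.5%) = 1.960.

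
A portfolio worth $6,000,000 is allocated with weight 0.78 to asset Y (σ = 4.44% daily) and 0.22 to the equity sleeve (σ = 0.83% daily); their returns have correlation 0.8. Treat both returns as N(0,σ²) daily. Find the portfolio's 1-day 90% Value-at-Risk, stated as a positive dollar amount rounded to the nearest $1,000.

σ_p² = 0.78²·4.44² + 0.22²·0.83² + 2·0.8·0.78·0.22·4.44·0.83 = 13.0389 (%²).
σ_p = √13.0389 = 3.611%.
At 90%, z = 1.282.
VaR = 1.282 × 3.611% = 4.629%; on $6,000,000 that is $277,740.

$278,000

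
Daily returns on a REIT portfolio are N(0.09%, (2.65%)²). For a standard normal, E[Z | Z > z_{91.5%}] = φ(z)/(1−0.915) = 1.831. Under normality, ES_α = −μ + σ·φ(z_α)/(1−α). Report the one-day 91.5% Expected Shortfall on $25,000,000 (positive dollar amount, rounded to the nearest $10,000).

$1,190,000

ES = −(0.09%) + 2.65% × 1.831 = 4.762%.
On $25,000,000: 0.04762 × $25,000,000 = $1,190,500.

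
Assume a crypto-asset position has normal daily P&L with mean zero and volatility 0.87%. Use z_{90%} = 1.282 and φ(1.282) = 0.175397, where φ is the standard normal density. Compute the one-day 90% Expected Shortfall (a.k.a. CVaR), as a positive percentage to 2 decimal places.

1.53%

Tail multiplier: φ(z)/(1−α) = 0.175397 / 0.1 = 1.754.
ES = 0.87% × 1.754 = 1.526%.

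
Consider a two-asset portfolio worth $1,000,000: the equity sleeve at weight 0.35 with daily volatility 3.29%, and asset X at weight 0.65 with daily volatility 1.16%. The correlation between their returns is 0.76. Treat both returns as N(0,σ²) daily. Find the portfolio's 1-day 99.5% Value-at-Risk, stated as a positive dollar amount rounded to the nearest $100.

$46,200

σ_p² = 0.35²·3.29² + 0.65²·1.16² + 2·0.76·0.35·0.65·3.29·1.16 = 3.2142 (%²).
σ_p = √3.2142 = 1.793%.
At 99.5%, z = 2.576.
VaR = 2.576 × 1.793% = 4.619%; on $1,000,000 that is $46,190.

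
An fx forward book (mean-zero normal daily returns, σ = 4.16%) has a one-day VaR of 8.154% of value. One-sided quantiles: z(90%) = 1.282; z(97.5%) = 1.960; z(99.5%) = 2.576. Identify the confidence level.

Implied z = VaR/σ = 8.154 / 4.16 = 1.960.
This matches z(97.5%) = 1.960.

97.5%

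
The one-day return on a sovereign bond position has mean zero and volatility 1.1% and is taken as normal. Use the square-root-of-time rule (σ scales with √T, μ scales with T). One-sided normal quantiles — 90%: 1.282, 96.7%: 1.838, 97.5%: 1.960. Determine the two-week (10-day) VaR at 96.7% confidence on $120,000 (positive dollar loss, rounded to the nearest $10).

$7,670

σ_{10d} = 1.1% × √10 = 3.479%.
VaR = 1.838 × 3.479% = 6.394%.
On $120,000: 0.06394 × $120,000 = $7,673.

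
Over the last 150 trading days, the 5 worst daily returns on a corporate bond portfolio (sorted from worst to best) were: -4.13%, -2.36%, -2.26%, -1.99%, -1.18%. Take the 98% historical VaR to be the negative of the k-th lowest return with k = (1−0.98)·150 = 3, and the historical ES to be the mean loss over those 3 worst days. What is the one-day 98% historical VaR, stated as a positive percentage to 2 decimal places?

2.26%

k = 3; the 3rd lowest return is -2.26%, so VaR = 2.26%.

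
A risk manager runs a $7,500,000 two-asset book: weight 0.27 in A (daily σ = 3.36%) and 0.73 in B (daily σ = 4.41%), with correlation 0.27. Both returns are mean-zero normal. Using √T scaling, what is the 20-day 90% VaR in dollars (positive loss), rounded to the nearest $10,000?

σ_p = √(0.27²·3.36² + 0.73²·4.41² + 2·0.27·0.27·0.73·3.36·4.41) = 3.573%.
σ_{20d} = 3.573% × √20 = 15.979%.
z(90%) = 1.282.
VaR = 1.282 × 15.979% = 20.485%; on $7,500,000 that is $1,536,375.

$1,540,000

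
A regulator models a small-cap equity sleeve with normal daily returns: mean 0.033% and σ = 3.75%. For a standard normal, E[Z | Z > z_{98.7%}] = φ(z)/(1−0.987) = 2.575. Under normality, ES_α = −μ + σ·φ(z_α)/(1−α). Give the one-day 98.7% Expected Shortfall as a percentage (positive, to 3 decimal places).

ES = −(0.033%) + 3.75% × 2.575 = 9.623%.

9.623%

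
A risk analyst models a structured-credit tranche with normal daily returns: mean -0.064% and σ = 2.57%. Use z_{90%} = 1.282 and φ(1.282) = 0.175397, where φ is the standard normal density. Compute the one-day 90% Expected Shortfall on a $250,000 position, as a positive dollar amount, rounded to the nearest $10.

$11,430

Tail multiplier: φ(z)/(1−α) = 0.175397 / 0.1 = 1.754.
ES = −(-0.064%) + 2.57% × 1.754 = 4.572%.
On $250,000: 0.04572 × $250,000 = $11,430.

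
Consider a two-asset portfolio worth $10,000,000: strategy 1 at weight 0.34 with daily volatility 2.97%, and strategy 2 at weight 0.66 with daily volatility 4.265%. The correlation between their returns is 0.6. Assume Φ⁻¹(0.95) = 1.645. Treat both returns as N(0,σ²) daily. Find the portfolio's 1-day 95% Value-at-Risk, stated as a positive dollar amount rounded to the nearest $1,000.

σ_p² = 0.34²·2.97² + 0.66²·4.265² + 2·0.6·0.34·0.66·2.97·4.265 = 12.3543 (%²).
σ_p = √12.3543 = 3.515%.
VaR = 1.645 × 3.515% = 5.782%; on $10,000,000 that is $578,200.

$578,000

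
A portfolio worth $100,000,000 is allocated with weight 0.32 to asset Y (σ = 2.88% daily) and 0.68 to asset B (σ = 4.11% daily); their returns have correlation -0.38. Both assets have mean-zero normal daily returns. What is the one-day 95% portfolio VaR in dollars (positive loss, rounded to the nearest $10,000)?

σ_p² = 0.32²·2.88² + 0.68²·4.11² + 2·-0.38·0.32·0.68·2.88·4.11 = 6.7027 (%²).
σ_p = √6.7027 = 2.589%.
At 95%, z = 1.645.
VaR = 1.645 × 2.589% = 4.259%; on $100,000,000 that is $4,259,000.

$4,260,000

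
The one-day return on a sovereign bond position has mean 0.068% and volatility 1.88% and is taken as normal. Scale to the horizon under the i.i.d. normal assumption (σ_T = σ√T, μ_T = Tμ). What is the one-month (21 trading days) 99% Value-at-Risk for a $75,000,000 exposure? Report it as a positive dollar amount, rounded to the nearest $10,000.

$13,960,000

At 99%, z = 2.326.
σ_{21d} = 1.88% × √21 = 8.615%; μ_{21d} = 21 × 0.068% = 1.428%.
VaR = −(1.428%) + 2.326 × 8.615% = 18.610%.
On $75,000,000: 0.18610 × $75,000,000 = $13,957,500.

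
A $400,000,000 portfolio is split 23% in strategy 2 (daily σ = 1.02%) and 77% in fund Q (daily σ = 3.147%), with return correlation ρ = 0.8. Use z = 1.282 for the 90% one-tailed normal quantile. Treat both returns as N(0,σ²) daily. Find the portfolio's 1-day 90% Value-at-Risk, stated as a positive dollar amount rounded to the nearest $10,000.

σ_p² = 0.23²·1.02² + 0.77²·3.147² + 2·0.8·0.23·0.77·1.02·3.147 = 6.8365 (%²).
σ_p = √6.8365 = 2.615%.
VaR = 1.282 × 2.615% = 3.352%; on $400,000,000 that is $13,408,000.

$13,410,000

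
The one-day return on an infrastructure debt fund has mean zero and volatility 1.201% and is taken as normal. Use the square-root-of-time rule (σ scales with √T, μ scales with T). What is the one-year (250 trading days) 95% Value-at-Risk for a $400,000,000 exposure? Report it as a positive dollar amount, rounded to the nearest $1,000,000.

$125,000,000

At 95%, z = 1.645.
σ_{250d} = 1.201% × √250 = 18.989%.
VaR = 1.645 × 18.989% = 31.237%.
On $400,000,000: 0.31237 × $400,000,000 = $124,948,000.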